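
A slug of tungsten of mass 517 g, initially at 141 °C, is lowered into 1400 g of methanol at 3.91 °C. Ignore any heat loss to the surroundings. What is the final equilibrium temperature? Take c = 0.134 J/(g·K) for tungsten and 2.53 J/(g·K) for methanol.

T_f ≈ 6.5 °C

With ΣQ=0 the equilibrium temperature is the m·c-weighted mean:
T_f = (69.28·141 + 3542·3.91) / (69.28 + 3542)
    = 23617 / 3611.3 ≈ 6.54 °C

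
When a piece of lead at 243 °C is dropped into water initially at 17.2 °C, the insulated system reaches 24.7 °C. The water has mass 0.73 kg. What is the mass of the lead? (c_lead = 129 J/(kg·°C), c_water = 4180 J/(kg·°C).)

Let T be the final temperature. ΣQ_i = 0:
m·129·(24.7 − 243) + 0.73·4180·(24.7 − 17.2) = 0
-28161 m = -22886
m = -22886/-28161 ≈ 0.8127 kg

m ≈ 0.813 kg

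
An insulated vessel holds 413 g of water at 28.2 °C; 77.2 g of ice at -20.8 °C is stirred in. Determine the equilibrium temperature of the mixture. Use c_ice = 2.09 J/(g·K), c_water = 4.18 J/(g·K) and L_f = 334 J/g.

T_f ≈ 9.5 °C

Let T be the final temperature. ΣQ_i = 0:
ice -20.8→0 °C: 77.2×2.09×20.8 = 3356; latent heat to melt: 77.2×334 = 25785; meltwater 0→T: 77.2×4.18×T = 322.7 T; water cools: 413×4.18×(T − 28.2) = 1726.3(T − 28.2)
2049 T = 48683 − 29141 = 19542
T ≈ 9.54 °C. Since T > 0 °C, the all-ice-melts assumption holds.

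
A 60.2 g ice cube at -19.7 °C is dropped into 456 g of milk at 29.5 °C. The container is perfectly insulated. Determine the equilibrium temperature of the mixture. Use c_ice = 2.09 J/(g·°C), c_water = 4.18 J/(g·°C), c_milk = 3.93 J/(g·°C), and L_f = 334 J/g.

T_f ≈ 14.8 °C

Let T be the final temperature. ΣQ_i = 0:
warm ice to 0 °C: 60.2×2.09×(0 − (-19.7)) = 2478.6; melt ice: 60.2×334 = 20107; warm the meltwater: 251.64 T; milk: 1792.1(T − 29.5)
2043.7 T = 52866 − 22585 = 30281
T ≈ 14.82 °C (positive, so assuming full melt was valid).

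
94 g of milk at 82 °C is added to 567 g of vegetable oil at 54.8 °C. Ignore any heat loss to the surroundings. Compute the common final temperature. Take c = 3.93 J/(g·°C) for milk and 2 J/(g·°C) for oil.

T_f ≈ 61.5 °C

T_f = Σ m_i c_i T_i / Σ m_i c_i:
T_f = (369.42·82 + 1134·54.8) / (369.42 + 1134)
    = 92436 / 1503.4 ≈ 61.48 °C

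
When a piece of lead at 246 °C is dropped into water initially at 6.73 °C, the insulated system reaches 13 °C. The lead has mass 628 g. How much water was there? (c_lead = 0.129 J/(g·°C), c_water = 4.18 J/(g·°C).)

Heat lost by the lead = heat gained by the water:
628·0.129·(246 − 13) = m·4.18·(13 − 6.73)
26.21 m = 18876  ⇒  m ≈ 720.2 g

m ≈ 720 g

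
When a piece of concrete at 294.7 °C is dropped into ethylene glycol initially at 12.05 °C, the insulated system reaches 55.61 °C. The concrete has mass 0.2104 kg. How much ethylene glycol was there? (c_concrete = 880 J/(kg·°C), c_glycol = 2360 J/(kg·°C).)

m ≈ 0.431 kg

Setting the total heat transfer to zero:
0.2104×880×(55.61 − 294.7) + m×2360×(55.61 − 12.05) = 0
102802 m = 44268
m = 44268/102802 ≈ 0.4306 kg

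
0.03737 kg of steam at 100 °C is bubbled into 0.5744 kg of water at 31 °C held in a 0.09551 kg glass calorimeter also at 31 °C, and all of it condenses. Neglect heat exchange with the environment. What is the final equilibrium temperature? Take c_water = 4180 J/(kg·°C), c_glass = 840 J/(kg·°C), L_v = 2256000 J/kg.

T_f ≈ 67.1 °C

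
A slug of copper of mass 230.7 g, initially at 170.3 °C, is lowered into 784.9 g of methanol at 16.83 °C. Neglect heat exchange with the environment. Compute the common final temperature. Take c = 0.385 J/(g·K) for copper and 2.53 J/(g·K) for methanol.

T_f ≈ 23.4 °C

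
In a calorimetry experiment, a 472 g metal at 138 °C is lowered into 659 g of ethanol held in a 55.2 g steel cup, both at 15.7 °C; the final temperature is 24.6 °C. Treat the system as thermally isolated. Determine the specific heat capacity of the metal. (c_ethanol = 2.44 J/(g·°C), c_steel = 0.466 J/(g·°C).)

c ≈ 0.272 J/(g·°C)

Heat gained plus heat lost sum to zero:
472×c×(24.6 − 138) + 659×2.44×(24.6 − 15.7) + 55.2×0.466×(24.6 − 15.7) = 0
-53525 c = -14540
c = -14540/-53525 ≈ 0.2716 J/(g·°C)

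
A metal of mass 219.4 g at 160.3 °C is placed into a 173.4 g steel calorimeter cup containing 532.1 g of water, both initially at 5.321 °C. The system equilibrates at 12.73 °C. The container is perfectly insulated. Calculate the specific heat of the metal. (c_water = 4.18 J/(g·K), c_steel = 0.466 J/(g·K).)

c ≈ 0.527 J/(g·K)

Setting the total heat transfer to zero:
219.4×c×(12.73 − 160.3) + 532.1×4.18×(12.73 − 5.321) + 173.4×0.466×(12.73 − 5.321) = 0
-32377 c = -17078
c = -17078/-32377 ≈ 0.5275 J/(g·K)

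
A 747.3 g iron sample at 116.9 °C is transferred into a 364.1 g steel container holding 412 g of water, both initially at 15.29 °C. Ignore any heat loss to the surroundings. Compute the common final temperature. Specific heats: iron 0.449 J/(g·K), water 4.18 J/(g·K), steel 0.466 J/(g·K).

With ΣQ=0 the equilibrium temperature is the m·c-weighted mean:
T_f = (335.54·116.9 + 1722.2·15.29 + 169.67·15.29) / (335.54 + 1722.2 + 169.67)
    = 68150 / 2227.4 ≈ 30.60 °C

T_f ≈ 30.6 °C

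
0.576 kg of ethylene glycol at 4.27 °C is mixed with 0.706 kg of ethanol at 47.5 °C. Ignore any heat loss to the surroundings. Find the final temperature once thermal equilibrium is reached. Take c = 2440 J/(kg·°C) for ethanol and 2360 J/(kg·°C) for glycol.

Taking heat into each body as positive, Σ m c ΔT = 0:
0.706·2440·(T − 47.5) + 0.576·2360·(T − 4.27) = 0
3082 T = 87630
T = 87630 / 3082 = 28.4 °C

T_f ≈ 28.4 °C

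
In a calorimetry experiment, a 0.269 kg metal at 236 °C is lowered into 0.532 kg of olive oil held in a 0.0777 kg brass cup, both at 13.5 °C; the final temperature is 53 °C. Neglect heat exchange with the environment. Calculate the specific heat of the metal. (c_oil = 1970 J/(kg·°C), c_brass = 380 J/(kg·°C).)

Conservation of energy gives ΣQ = 0:
0.269×c×(53 − 236) + 0.532×1970×(53 − 13.5) + 0.0777×380×(53 − 13.5) = 0
-49.23 c = -42564
c = -42564/-49.23 ≈ 864.6 J/(kg·°C)

c ≈ 865 J/(kg·°C)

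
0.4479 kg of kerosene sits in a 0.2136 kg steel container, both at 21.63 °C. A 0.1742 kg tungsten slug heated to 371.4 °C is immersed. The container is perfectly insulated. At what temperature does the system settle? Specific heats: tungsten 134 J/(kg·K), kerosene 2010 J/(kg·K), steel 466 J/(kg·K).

Energy conservation, ΣQ = 0:
0.1742×134×(T − 371.4) + 0.4479×2010×(T − 21.63) + 0.2136×466×(T − 21.63) = 0
23.34(T − 371.4) + 900.28(T − 21.63) + 99.54(T − 21.63) = 0
1023.2 T = 30296
T = 30296/1023.2 ≈ 29.61 °C

T_f ≈ 29.6 °C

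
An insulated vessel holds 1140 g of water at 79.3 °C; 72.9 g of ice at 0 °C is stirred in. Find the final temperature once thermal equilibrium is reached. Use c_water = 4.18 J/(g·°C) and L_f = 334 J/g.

Setting the total heat transfer to zero:
latent heat to melt: 72.9×334 = 24349; meltwater 0→T: 72.9×4.18×T = 304.72 T; water: 4765.2(T − 79.3)
5069.9 T = 377880 − 24349 = 353532
T ≈ 69.73 °C (positive, so assuming full melt was valid).

T_f ≈ 69.7 °C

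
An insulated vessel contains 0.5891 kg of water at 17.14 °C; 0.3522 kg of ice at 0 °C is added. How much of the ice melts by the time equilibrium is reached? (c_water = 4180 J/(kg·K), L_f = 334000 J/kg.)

m_melted ≈ 0.126 kg

Cooling the water to 0 °C releases 0.5891×4180×17.14 = 42206 J.
Melting all 0.3522 kg of ice would need 0.3522×334000 = 117635 J.
42206 J < 117635 J, so only part of the ice melts and the system sits at 0 °C.
m_melt = 42206 / L_f = 0.1264 kg.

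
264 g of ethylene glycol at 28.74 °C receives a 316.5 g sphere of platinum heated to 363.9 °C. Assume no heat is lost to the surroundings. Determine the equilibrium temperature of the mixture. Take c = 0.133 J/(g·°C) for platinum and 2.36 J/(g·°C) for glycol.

T_f ≈ 50.0 °C

Heat lost by the platinum equals heat gained by the glycol:
316.5*0.133*(363.9 − T) = 264*2.36*(T − 28.74)
42.09(363.9 − T) = 623.04(T − 28.74)
665.13 T = 33224  ⇒  T ≈ 49.95 °C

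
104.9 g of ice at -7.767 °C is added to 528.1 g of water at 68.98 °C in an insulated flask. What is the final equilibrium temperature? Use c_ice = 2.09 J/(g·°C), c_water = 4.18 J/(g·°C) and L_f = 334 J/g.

T_f ≈ 43.7 °C

Net heat exchanged in the isolated system is zero:
ice -7.767→0 °C: 104.9×2.09×7.767 = 1702.8; latent heat to melt: 104.9×334 = 35037; warm the meltwater: 438.48 T; water cools: 528.1×4.18×(T − 68.98) = 2207.5(T − 68.98)
2645.9 T = 152270 − 36739 = 115531
T ≈ 43.66 °C — above 0 °C, consistent with complete melting.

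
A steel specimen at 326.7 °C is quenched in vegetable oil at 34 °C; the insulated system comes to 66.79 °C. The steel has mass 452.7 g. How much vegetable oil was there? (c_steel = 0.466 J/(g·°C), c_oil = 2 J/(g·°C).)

m ≈ 836 g

Heat gained plus heat lost sum to zero:
452.7·0.466·(66.79 − 326.7) + m·2·(66.79 − 34) = 0
65.58 m = 54830
m = 54830/65.58 ≈ 836.1 g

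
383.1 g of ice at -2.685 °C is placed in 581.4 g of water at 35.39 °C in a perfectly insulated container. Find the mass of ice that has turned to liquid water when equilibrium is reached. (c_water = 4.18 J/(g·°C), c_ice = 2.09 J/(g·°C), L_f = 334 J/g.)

m_melted ≈ 251 g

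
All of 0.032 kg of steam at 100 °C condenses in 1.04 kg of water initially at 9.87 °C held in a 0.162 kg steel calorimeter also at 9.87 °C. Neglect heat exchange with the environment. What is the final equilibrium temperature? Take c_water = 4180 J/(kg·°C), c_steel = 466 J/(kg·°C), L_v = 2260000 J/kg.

T_f ≈ 28.4 °C

Energy balance with sensible and latent terms:
latent heat released on condensation: 0.032×2260000 = 72320
  condensed water 100 °C→T: 133.76(T − 100)
  water warms: 1.04×4180×(T − 9.87) = 4347.2(T − 9.87)
  cup: 75.49(T − 9.87)
4556.5 T = 72320 + 13376 + 43652 = 129348
T ≈ 28.39 °C, under the boiling point, so the assumption holds.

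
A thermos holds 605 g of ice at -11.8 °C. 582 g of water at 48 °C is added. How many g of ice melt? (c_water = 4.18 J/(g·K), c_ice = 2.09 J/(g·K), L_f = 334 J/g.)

Cooling the water to 0 °C releases 582×4.18×48 = 116772 J.
Of that, 605×2.09×11.8 = 14921 J goes to bring the ice to 0 °C, leaving 101852 J.
Melting all 605 g of ice would need 605×334 = 202070 J.
Since 101852 < 202070 J, not all the ice melts; equilibrium is at 0 °C.
m_melted×334 = 101852  ⇒  m_melted ≈ 304.9 g.

m_melted ≈ 305 g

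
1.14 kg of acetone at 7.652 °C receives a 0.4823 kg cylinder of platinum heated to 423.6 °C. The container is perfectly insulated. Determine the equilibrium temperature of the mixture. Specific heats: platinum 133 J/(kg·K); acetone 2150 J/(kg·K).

T_f ≈ 18.3 °C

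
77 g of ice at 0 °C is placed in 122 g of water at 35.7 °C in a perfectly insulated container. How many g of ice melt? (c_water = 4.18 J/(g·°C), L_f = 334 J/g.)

m_melted ≈ 54.5 g

Heat available from the water dropping to 0 °C: 122·4.18·35.7 = 18206 J.
Fully melting the ice requires m_ice L_f = 77·334 = 25718 J.
Since 18206 < 25718 J, not all the ice melts; equilibrium is at 0 °C.
Mass melted = 18206/334 ≈ 54.51 g.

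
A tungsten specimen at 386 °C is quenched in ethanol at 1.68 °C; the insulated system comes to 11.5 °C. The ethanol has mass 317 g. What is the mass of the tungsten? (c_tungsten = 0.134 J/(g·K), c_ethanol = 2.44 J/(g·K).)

m ≈ 151 g

Conservation of energy gives ΣQ = 0:
m·0.134·(11.5 − 386) + 317·2.44·(11.5 − 1.68) = 0
-50.18 m = -7595.6
m = -7595.6/-50.18 ≈ 151.4 g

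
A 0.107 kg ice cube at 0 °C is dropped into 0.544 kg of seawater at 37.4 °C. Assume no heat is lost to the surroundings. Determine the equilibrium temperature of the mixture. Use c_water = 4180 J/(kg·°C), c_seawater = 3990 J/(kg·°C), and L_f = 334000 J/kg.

T_f ≈ 17.4 °C

Heat gained plus heat lost sum to zero:
fusion: m_ice L_f = 0.107·334000 = 35738
  warm the meltwater: 447.26 T
  seawater: 2170.6(T − 37.4)
2617.8 T = 81179 − 35738 = 45441
T ≈ 17.36 °C — above 0 °C, consistent with complete melting.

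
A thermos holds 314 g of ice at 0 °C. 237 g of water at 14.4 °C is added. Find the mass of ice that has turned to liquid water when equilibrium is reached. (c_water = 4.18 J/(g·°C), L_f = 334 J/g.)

m_melted ≈ 42.7 g

Heat available from the water dropping to 0 °C: 237×4.18×14.4 = 14266 J.
Fully melting the ice requires m_ice L_f = 314×334 = 104876 J.
Since 14266 < 104876 J, not all the ice melts; equilibrium is at 0 °C.
m_melt = 14266 / L_f = 42.71 g.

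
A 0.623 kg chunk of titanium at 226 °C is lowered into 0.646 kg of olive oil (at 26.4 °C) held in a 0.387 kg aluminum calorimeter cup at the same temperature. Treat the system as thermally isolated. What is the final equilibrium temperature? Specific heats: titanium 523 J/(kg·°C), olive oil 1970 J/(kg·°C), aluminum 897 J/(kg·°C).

Setting the total heat transfer to zero:
0.623·523·(T − 226) + 0.646·1970·(T − 26.4) + 0.387·897·(T − 26.4) = 0
325.83(T − 226) + 1272.6(T − 26.4) + 347.14(T − 26.4) = 0
(325.83 + 1272.6 + 347.14) T = 325.83·226 + 1272.6·26.4 + 347.14·26.4
T = 116399/1945.6 ≈ 59.83 °C

T_f ≈ 59.8 °C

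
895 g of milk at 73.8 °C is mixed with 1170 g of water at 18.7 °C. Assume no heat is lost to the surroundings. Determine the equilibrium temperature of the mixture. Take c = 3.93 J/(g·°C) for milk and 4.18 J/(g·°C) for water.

T_f ≈ 41.8 °C

|Q_milk| = |Q_water|:
895·3.93·(73.8 − T) = 1170·4.18·(T − 18.7)
3517.4(73.8 − T) = 4890.6(T − 18.7)
8408 T = 351035  ⇒  T ≈ 41.75 °C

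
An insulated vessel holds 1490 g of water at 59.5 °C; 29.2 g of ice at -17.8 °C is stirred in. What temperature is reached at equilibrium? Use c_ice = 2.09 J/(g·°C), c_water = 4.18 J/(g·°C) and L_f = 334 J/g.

T_f ≈ 56.6 °C

Energy balance with sensible and latent terms:
warm ice to 0 °C: 29.2·2.09·(0 − (-17.8)) = 1086.3; fusion: m_ice L_f = 29.2·334 = 9752.8; warm the meltwater: 122.06 T; water cools: 1490·4.18·(T − 59.5) = 6228.2(T − 59.5)
6350.3 T = 370578 − 10839 = 359739
T ≈ 56.65 °C. Since T > 0 °C, the all-ice-melts assumption holds.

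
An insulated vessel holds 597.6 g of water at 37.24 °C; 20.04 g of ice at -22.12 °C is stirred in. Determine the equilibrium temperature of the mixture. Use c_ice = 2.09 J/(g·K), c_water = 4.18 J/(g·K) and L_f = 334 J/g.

Taking heat into each body as positive, Σ m c ΔT = 0:
warm ice to 0 °C: 20.04·2.09·(0 − (-22.12)) = 926.47; latent heat to melt: 20.04·334 = 6693.4; meltwater 0→T: 20.04·4.18·T = 83.77 T; water cools: 597.6·4.18·(T − 37.24) = 2498(T − 37.24)
2581.7 T = 93024 − 7619.8 = 85405
T ≈ 33.08 °C — above 0 °C, consistent with complete melting.

T_f ≈ 33.1 °C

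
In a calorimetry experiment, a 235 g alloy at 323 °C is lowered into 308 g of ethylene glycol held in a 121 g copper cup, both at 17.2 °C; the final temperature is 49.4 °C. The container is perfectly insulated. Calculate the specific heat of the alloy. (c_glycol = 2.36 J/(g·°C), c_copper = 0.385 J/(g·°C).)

c ≈ 0.387 J/(g·°C)

Net heat exchanged in the isolated system is zero:
235·c·(49.4 − 323) + 308·2.36·(49.4 − 17.2) + 121·0.385·(49.4 − 17.2) = 0
-64296 c = -24906
c = -24906/-64296 ≈ 0.3874 J/(g·°C)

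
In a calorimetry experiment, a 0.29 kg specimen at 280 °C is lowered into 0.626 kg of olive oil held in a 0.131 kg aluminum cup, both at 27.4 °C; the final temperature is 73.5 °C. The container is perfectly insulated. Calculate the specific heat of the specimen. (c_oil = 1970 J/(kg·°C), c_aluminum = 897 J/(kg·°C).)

Net heat exchanged in the isolated system is zero:
0.29·c·(73.5 − 280) + 0.626·1970·(73.5 − 27.4) + 0.131·897·(73.5 − 27.4) = 0
-59.88 c = -62269
c = -62269/-59.88 ≈ 1040 J/(kg·°C)

c ≈ 1040 J/(kg·°C)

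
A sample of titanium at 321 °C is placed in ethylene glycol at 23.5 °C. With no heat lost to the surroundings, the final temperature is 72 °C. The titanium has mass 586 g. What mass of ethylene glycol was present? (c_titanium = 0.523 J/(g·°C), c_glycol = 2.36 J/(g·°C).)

|Q_titanium| = |Q_glycol|:
586·0.523·(321 − 72) = m·2.36·(72 − 23.5)
114.46 m = 76313  ⇒  m ≈ 666.7 g

m ≈ 667 g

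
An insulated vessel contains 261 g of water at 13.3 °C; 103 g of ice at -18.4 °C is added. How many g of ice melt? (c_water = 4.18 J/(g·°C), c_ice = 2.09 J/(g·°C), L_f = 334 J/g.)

m_melted ≈ 31.6 g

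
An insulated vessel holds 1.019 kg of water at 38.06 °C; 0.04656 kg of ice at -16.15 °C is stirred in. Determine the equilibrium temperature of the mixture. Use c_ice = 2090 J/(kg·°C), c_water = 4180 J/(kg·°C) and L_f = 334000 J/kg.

T_f ≈ 32.6 °C

Heat gained plus heat lost sum to zero:
ice -16.15→0 °C: 0.04656·2090·16.15 = 1571.6; melt ice: 0.04656·334000 = 15551; meltwater 0→T: 0.04656·4180·T = 194.62 T; water: 4259.4(T − 38.06)
4454 T = 162114 − 17123 = 144991
T ≈ 32.55 °C (positive, so assuming full melt was valid).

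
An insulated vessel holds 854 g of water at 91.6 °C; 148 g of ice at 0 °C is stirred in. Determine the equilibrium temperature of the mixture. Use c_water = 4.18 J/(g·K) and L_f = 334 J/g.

T_f ≈ 66.3 °C

Energy balance with sensible and latent terms:
melt ice: 148×334 = 49432; meltwater 0→T: 148×4.18×T = 618.64 T; water: 3569.7(T − 91.6)
4188.4 T = 326986 − 49432 = 277554
T ≈ 66.27 °C (positive, so assuming full melt was valid).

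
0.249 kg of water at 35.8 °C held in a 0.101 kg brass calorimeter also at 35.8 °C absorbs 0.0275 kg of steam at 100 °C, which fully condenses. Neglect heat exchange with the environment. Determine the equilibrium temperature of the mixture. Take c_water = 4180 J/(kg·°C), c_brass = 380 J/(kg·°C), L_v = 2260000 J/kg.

T_f ≈ 94.0 °C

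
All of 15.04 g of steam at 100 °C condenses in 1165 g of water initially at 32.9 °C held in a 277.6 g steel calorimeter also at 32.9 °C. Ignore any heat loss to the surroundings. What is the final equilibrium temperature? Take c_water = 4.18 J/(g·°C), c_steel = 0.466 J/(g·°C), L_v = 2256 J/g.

Energy balance with sensible and latent terms:
latent heat released on condensation: 15.04·2256 = 33930; condensate cools 100→T: 15.04·4.18·(T − 100) = 62.87(T − 100); water warms: 1165·4.18·(T − 32.9) = 4869.7(T − 32.9); cup: 129.36(T − 32.9)
5061.9 T = 33930 + 6286.7 + 164469 = 204686
T ≈ 40.44 °C, under the boiling point, so the assumption holds.

T_f ≈ 40.4 °C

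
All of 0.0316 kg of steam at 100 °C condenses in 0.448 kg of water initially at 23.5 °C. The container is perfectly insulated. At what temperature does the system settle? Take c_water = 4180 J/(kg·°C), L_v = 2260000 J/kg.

T_f ≈ 64.2 °C

Setting the total heat transfer to zero:
condense steam: −0.0316·2260000 = −71416
  condensate cools 100→T: 0.0316·4180·(T − 100) = 132.09(T − 100)
  water warms: 0.448·4180·(T − 23.5) = 1872.6(T − 23.5)
2004.7 T = 71416 + 13209 + 44007 = 128632
T ≈ 64.16 °C, under the boiling point, so the assumption holds.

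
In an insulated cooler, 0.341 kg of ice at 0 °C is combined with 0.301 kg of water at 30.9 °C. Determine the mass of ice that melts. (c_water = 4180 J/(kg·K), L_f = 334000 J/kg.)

Water can give up m c ΔT = 0.301·4180·30.9 = 38878 J before reaching 0 °C.
Fully melting the ice requires m_ice L_f = 0.341·334000 = 113894 J.
That's not enough to melt it all — equilibrium is at 0 °C with ice remaining.
m_melted·334000 = 38878  ⇒  m_melted ≈ 0.1164 kg.

m_melted ≈ 0.116 kg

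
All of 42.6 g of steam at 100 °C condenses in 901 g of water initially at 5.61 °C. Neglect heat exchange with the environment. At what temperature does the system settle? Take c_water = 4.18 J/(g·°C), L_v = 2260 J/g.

T_f ≈ 34.3 °C

Energy balance with sensible and latent terms:
steam→water at 100 °C releases m L_v = 42.6·2260 = 96276; condensed water 100 °C→T: 178.07(T − 100); water warms: 901·4.18·(T − 5.61) = 3766.2(T − 5.61)
3944.2 T = 96276 + 17807 + 21128 = 135211
T ≈ 34.28 °C, under the boiling point, so the assumption holds.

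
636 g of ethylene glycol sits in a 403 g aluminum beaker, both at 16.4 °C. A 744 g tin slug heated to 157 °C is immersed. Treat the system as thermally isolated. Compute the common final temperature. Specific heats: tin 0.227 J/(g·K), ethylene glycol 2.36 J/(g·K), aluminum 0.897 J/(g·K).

Let T be the final temperature. ΣQ_i = 0:
744×0.227×(T − 157) + 636×2.36×(T − 16.4) + 403×0.897×(T − 16.4) = 0
168.89(T − 157) + 1501(T − 16.4) + 361.49(T − 16.4) = 0
(168.89 + 1501 + 361.49) T = 168.89×157 + 1501×16.4 + 361.49×16.4
T = 57060/2031.3 ≈ 28.09 °C

T_f ≈ 28.1 °C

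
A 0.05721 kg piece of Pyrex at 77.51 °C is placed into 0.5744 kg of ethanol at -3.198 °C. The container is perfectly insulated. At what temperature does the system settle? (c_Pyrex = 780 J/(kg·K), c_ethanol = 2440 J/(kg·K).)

T_f ≈ -0.7 °C

Conservation of energy gives ΣQ = 0:
0.05721×780×(T − 77.51) + 0.5744×2440×(T − (-3.198)) = 0
44.62(T − 77.51) + 1401.5(T − (-3.198)) = 0
1446.2 T = -1023.3
T = -1023.3/1446.2 ≈ -0.71 °C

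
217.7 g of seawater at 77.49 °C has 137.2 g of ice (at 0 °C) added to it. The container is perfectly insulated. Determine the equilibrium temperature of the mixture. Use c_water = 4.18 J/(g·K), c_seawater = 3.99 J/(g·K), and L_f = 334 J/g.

Energy conservation, ΣQ = 0:
fusion: m_ice L_f = 137.2·334 = 45825; warm the meltwater: 573.5 T; seawater: 868.62(T − 77.49)
1442.1 T = 67310 − 45825 = 21485
T ≈ 14.90 °C. Since T > 0 °C, the all-ice-melts assumption holds.

T_f ≈ 14.9 °C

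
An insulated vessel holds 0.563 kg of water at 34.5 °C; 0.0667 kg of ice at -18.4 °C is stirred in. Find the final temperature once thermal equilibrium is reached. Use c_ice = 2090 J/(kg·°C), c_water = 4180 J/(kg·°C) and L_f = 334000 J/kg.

Energy balance with sensible and latent terms:
ice -18.4→0 °C: 0.0667×2090×18.4 = 2565
  melt ice: 0.0667×334000 = 22278
  warm the meltwater: 278.81 T
  water: 2353.3(T − 34.5)
2632.1 T = 81190 − 24843 = 56347
T ≈ 21.41 °C (positive, so assuming full melt was valid).

T_f ≈ 21.4 °C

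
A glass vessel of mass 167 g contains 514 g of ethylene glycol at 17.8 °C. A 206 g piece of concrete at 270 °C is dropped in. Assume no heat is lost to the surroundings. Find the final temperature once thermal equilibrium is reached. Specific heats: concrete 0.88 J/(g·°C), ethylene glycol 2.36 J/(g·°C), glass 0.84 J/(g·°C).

T_f ≈ 47.6 °C

Let T be the final temperature. ΣQ_i = 0:
206·0.88·(T − 270) + 514·2.36·(T − 17.8) + 167·0.84·(T − 17.8) = 0
181.28(T − 270) + 1213(T − 17.8) + 140.28(T − 17.8) = 0
1534.6 T = 73035
T = 73035 / 1534.6 = 47.6 °C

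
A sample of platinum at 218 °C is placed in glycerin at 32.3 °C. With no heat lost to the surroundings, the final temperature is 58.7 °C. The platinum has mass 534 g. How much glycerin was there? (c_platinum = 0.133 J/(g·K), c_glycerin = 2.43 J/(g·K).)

m ≈ 176 g

|Q_platinum| = |Q_glycerin|:
534·0.133·(218 − 58.7) = m·2.43·(58.7 − 32.3)
64.15 m = 11314  ⇒  m ≈ 176.4 g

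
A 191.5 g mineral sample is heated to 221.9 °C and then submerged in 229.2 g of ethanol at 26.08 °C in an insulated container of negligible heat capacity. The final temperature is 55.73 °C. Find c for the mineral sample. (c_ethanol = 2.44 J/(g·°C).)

Energy conservation, ΣQ = 0:
191.5×c×(55.73 − 221.9) + 229.2×2.44×(55.73 − 26.08) = 0
-31822 c = -16582
c = -16582/-31822 ≈ 0.5211 J/(g·°C)

c ≈ 0.521 J/(g·°C)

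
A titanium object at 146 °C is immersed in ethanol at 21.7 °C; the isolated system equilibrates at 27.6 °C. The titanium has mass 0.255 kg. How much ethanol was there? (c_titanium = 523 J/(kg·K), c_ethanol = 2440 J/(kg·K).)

Conservation of energy gives ΣQ = 0:
0.255×523×(27.6 − 146) + m×2440×(27.6 − 21.7) = 0
14396 m = 15790
m = 15790/14396 ≈ 1.097 kg

m ≈ 1.1 kg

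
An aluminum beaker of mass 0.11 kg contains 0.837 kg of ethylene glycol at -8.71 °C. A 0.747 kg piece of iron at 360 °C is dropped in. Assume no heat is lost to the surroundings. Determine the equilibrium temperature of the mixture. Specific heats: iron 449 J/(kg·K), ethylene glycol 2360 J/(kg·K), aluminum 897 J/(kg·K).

Energy conservation, ΣQ = 0:
0.747*449*(T − 360) + 0.837*2360*(T − (-8.71)) + 0.11*897*(T − (-8.71)) = 0
335.4(T − 360) + 1975.3(T − (-8.71)) + 98.67(T − (-8.71)) = 0
(335.4 + 1975.3 + 98.67) T = 335.4*360 + 1975.3*(-8.71) + 98.67*(-8.71)
T ≈ 42.62 °C

T_f ≈ 42.6 °C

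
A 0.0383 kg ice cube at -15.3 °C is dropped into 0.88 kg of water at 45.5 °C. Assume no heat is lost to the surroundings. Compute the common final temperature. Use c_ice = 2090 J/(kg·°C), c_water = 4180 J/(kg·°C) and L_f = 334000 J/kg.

T_f ≈ 40.0 °C

Heat gained plus heat lost sum to zero:
warm ice to 0 °C: 0.0383×2090×(0 − (-15.3)) = 1224.7; fusion: m_ice L_f = 0.0383×334000 = 12792; meltwater 0→T: 0.0383×4180×T = 160.09 T; water cools: 0.88×4180×(T − 45.5) = 3678.4(T − 45.5)
3838.5 T = 167367 − 14017 = 153350
T ≈ 39.95 °C. Since T > 0 °C, the all-ice-melts assumption holds.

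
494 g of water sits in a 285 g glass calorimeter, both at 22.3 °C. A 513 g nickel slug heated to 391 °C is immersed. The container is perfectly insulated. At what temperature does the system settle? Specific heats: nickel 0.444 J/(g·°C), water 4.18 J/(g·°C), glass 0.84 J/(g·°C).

Taking heat into each body as positive, Σ m c ΔT = 0:
513·0.444·(T − 391) + 494·4.18·(T − 22.3) + 285·0.84·(T − 22.3) = 0
227.77(T − 391) + 2064.9(T − 22.3) + 239.4(T − 22.3) = 0
2532.1 T = 140445
T = 140445/2532.1 ≈ 55.47 °C

T_f ≈ 55.5 °C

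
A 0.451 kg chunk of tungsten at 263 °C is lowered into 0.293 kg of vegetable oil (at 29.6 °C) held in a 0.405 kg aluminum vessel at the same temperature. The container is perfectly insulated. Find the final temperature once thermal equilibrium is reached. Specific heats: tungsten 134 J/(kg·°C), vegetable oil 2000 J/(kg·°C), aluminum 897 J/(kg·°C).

T_f ≈ 43.6 °C

With ΣQ=0 the equilibrium temperature is the m·c-weighted mean:
T_f = (60.43*263 + 586*29.6 + 363.29*29.6) / (60.43 + 586 + 363.29)
    = 43993 / 1009.7 ≈ 43.57 °C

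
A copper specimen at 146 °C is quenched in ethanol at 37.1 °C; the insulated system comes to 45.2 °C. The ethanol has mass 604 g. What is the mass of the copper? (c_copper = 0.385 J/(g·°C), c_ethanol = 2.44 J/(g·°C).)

m ≈ 308 g

Heat lost by the copper = heat gained by the ethanol:
m×0.385×(146 − 45.2) = 604×2.44×(45.2 − 37.1)
38.81 m = 11937  ⇒  m ≈ 307.6 g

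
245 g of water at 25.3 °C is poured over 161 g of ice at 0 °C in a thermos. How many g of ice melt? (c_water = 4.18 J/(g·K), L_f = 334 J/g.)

m_melted ≈ 77.6 g

Heat available from the water dropping to 0 °C: 245·4.18·25.3 = 25910 J.
Melting all 161 g of ice would need 161·334 = 53774 J.
25910 J < 53774 J, so only part of the ice melts and the system sits at 0 °C.
m_melted·334 = 25910  ⇒  m_melted ≈ 77.57 g.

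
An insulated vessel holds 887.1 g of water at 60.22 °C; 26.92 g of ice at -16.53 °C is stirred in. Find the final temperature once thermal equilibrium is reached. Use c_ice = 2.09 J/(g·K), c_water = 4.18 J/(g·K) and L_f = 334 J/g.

T_f ≈ 55.8 °C

Sum of m c ΔT and latent-heat terms is zero:
ice -16.53→0 °C: 26.92×2.09×16.53 = 930.02
  melt ice: 26.92×334 = 8991.3
  warm the meltwater: 112.53 T
  water cools: 887.1×4.18×(T − 60.22) = 3708.1(T − 60.22)
3820.6 T = 223300 − 9921.3 = 213379
T ≈ 55.85 °C. Since T > 0 °C, the all-ice-melts assumption holds.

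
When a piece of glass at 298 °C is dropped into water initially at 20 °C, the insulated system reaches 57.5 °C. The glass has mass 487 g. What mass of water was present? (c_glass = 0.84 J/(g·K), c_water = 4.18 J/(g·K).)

|Q_glass| = |Q_water|:
487×0.84×(298 − 57.5) = m×4.18×(57.5 − 20)
156.75 m = 98384  ⇒  m ≈ 627.6 g

m ≈ 628 g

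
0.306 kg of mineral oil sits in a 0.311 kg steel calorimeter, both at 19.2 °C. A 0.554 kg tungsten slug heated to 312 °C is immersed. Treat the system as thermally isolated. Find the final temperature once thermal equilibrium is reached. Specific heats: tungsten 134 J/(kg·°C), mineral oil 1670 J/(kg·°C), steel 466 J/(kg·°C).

T_f ≈ 49.0 °C

T_f = Σ m_i c_i T_i / Σ m_i c_i:
T_f = (74.24·312 + 511.02·19.2 + 144.93·19.2) / (74.24 + 511.02 + 144.93)
    = 35756 / 730.18 ≈ 48.97 °C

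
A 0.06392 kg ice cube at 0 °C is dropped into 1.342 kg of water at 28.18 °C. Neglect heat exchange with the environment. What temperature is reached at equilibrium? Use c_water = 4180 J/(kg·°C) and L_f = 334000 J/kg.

Net heat exchanged in the isolated system is zero:
fusion: m_ice L_f = 0.06392×334000 = 21349; meltwater 0→T: 0.06392×4180×T = 267.19 T; water cools: 1.342×4180×(T − 28.18) = 5609.6(T − 28.18)
5876.7 T = 158077 − 21349 = 136728
T ≈ 23.27 °C (positive, so assuming full melt was valid).

T_f ≈ 23.3 °C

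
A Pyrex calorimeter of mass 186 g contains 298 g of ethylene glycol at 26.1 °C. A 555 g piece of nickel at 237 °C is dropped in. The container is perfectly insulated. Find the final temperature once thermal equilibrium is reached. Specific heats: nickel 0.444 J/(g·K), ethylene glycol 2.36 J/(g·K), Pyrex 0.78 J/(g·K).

T_f ≈ 73.6 °C

Heat gained plus heat lost sum to zero:
555·0.444·(T − 237) + 298·2.36·(T − 26.1) + 186·0.78·(T − 26.1) = 0
(246.42 + 703.28 + 145.08) T = 246.42·237 + 703.28·26.1 + 145.08·26.1
T ≈ 73.57 °C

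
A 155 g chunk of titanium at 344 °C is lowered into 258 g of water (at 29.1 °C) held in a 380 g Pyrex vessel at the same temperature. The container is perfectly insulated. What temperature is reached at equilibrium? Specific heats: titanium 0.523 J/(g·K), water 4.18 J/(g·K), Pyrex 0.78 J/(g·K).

T_f ≈ 46.6 °C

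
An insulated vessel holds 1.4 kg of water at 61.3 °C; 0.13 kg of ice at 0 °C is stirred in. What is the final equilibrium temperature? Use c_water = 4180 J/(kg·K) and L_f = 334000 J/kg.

T_f ≈ 49.3 °C

Let T be the final temperature. ΣQ_i = 0:
fusion: m_ice L_f = 0.13·334000 = 43420
  meltwater 0→T: 0.13·4180·T = 543.4 T
  water cools: 1.4·4180·(T − 61.3) = 5852(T − 61.3)
6395.4 T = 358728 − 43420 = 315308
T ≈ 49.30 °C. Since T > 0 °C, the all-ice-melts assumption holds.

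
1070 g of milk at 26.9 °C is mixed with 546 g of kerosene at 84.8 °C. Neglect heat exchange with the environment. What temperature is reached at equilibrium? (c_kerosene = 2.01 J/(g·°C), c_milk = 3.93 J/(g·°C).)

T_f ≈ 38.9 °C

|Q_kerosene| = |Q_milk|:
546×2.01×(84.8 − T) = 1070×3.93×(T − 26.9)
1097.5(84.8 − T) = 4205.1(T − 26.9)
5302.6 T = 206182  ⇒  T ≈ 38.88 °C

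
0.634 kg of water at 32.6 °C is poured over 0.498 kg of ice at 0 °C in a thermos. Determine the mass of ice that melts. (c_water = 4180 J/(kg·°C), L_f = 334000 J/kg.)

m_melted ≈ 0.259 kg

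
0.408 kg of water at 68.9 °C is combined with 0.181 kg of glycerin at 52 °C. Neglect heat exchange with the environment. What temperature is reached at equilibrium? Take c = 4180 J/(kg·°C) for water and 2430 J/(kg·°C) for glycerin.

Let T be the final temperature. ΣQ_i = 0:
0.408*4180*(T − 68.9) + 0.181*2430*(T − 52) = 0
1705.4(T − 68.9) + 439.83(T − 52) = 0
(1705.4 + 439.83) T = 1705.4*68.9 + 439.83*52
T = 140376/2145.3 ≈ 65.44 °C

T_f ≈ 65.4 °C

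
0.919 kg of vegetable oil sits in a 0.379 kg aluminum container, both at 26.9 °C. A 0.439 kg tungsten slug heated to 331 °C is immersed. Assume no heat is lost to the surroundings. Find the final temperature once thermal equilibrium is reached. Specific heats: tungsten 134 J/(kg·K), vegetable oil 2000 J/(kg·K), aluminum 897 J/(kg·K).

T_f ≈ 34.9 °C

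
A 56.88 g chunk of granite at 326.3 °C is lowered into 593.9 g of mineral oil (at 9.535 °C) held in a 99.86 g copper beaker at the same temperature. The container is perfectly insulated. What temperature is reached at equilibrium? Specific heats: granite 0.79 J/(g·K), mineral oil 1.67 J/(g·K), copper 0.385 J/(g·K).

T_f ≈ 22.8 °C

Taking heat into each body as positive, Σ m c ΔT = 0:
56.88×0.79×(T − 326.3) + 593.9×1.67×(T − 9.535) + 99.86×0.385×(T − 9.535) = 0
1075.2 T = 24486
T = 24486/1075.2 ≈ 22.77 °C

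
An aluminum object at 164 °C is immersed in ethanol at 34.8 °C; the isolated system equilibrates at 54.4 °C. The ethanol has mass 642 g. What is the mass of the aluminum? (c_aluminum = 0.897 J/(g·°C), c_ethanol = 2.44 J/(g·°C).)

Heat gained plus heat lost sum to zero:
m·0.897·(54.4 − 164) + 642·2.44·(54.4 − 34.8) = 0
-98.31 m = -30703
m = -30703/-98.31 ≈ 312.3 g

m ≈ 312 g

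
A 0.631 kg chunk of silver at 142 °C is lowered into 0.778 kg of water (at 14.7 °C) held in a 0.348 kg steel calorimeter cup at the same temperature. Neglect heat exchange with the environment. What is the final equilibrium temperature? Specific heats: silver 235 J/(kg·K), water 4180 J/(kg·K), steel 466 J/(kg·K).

With ΣQ=0 the equilibrium temperature is the m·c-weighted mean:
T_f = (148.28×142 + 3252×14.7 + 162.17×14.7) / (148.28 + 3252 + 162.17)
    = 71245 / 3562.5 ≈ 20.00 °C

T_f ≈ 20.0 °C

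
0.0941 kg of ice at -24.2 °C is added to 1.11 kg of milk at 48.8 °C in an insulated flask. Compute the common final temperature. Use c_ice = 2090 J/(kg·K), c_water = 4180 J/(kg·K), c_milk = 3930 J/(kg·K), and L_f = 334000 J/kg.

T_f ≈ 37.2 °C

Net heat exchanged in the isolated system is zero:
ice -24.2→0 °C: 0.0941×2090×24.2 = 4759.4; fusion: m_ice L_f = 0.0941×334000 = 31429; meltwater 0→T: 0.0941×4180×T = 393.34 T; milk cools: 1.11×3930×(T − 48.8) = 4362.3(T − 48.8)
4755.6 T = 212880 − 36189 = 176691
T ≈ 37.15 °C. Since T > 0 °C, the all-ice-melts assumption holds.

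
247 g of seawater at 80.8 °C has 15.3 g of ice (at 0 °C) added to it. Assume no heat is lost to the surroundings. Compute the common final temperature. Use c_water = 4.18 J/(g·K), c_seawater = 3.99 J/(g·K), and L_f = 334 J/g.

T_f ≈ 71.0 °C

Sum of m c ΔT and latent-heat terms is zero:
fusion: m_ice L_f = 15.3·334 = 5110.2
  meltwater 0→T: 15.3·4.18·T = 63.95 T
  seawater cools: 247·3.99·(T − 80.8) = 985.53(T − 80.8)
1049.5 T = 79631 − 5110.2 = 74521
T ≈ 71.01 °C (positive, so assuming full melt was valid).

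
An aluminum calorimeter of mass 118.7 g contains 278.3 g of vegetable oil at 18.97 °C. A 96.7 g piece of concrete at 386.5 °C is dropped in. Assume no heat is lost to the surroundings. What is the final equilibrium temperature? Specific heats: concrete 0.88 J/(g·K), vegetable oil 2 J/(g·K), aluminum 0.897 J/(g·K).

T_f ≈ 60.8 °C

Setting the total heat transfer to zero:
96.7×0.88×(T − 386.5) + 278.3×2×(T − 18.97) + 118.7×0.897×(T − 18.97) = 0
748.17 T = 45468
T = 45468 / 748.17 = 60.8 °C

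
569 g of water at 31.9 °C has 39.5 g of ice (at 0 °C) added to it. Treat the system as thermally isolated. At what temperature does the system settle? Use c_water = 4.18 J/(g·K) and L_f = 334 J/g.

T_f ≈ 24.6 °C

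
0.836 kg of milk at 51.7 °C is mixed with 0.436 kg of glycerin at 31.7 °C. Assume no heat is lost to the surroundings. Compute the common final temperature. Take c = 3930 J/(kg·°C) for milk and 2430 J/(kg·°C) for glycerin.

T_f ≈ 46.8 °C

Taking heat into each body as positive, Σ m c ΔT = 0:
0.836·3930·(T − 51.7) + 0.436·2430·(T − 31.7) = 0
4345 T = 203445
T = 203445 / 4345 = 46.8 °C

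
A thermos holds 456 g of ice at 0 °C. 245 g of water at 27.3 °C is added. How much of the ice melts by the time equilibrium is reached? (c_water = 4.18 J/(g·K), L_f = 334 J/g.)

Heat available from the water dropping to 0 °C: 245×4.18×27.3 = 27958 J.
Fully melting the ice requires m_ice L_f = 456×334 = 152304 J.
Since 27958 < 152304 J, not all the ice melts; equilibrium is at 0 °C.
m_melt = 27958 / L_f = 83.71 g.

m_melted ≈ 83.7 g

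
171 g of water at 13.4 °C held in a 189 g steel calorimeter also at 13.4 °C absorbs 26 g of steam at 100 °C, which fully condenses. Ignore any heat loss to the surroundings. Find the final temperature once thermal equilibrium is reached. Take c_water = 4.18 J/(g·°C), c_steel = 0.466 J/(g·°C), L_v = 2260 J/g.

T_f ≈ 88.2 °C

Setting the total heat transfer to zero:
latent heat released on condensation: 26×2260 = 58760; condensate cools 100→T: 26×4.18×(T − 100) = 108.68(T − 100); original water: 714.78(T − 13.4); steel cup: 189×0.466×(T − 13.4) = 88.07(T − 13.4)
911.53 T = 58760 + 10868 + 10758 = 80386
T ≈ 88.19 °C — below 100 °C, confirming all the steam condensed.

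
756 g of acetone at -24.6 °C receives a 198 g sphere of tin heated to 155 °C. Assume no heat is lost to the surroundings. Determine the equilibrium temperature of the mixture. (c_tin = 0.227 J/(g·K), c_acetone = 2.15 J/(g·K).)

Let T be the final temperature. ΣQ_i = 0:
198·0.227·(T − 155) + 756·2.15·(T − (-24.6)) = 0
(44.95 + 1625.4) T = 44.95·155 + 1625.4·(-24.6)
T ≈ -19.77 °C

T_f ≈ -19.8 °C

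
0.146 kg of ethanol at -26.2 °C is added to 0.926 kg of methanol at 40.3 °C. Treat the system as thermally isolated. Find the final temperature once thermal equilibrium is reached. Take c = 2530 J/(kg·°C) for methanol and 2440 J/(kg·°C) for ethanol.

Net heat exchanged in the isolated system is zero:
0.926·2530·(T − 40.3) + 0.146·2440·(T − (-26.2)) = 0
2699 T = 85081
T = 85081/2699 ≈ 31.52 °C

T_f ≈ 31.5 °C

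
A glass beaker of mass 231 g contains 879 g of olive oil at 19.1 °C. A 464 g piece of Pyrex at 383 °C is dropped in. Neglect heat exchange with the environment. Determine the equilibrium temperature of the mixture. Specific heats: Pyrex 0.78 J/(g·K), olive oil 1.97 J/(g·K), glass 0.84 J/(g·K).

T_f ≈ 76.7 °C

T_f is the heat-capacity-weighted average of the initial temperatures:
T_f = (361.92·383 + 1731.6·19.1 + 194.04·19.1) / (361.92 + 1731.6 + 194.04)
    = 175396 / 2287.6 ≈ 76.67 °C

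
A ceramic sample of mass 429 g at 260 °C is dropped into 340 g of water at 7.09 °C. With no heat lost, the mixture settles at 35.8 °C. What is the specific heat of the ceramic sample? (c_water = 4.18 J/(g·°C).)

c ≈ 0.424 J/(g·°C)

m_s c (T_s − T_f) = m_water c_water (T_f − T_0):
429×c×(260 − 35.8) = 340×4.18×(35.8 − 7.09)
96182 c = 40803  ⇒  c ≈ 0.4242 J/(g·°C)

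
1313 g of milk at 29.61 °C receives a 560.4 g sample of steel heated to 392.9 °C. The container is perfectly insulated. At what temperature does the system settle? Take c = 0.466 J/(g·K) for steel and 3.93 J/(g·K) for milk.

T_f ≈ 47.1 °C

Set heat shed by the hot body equal to heat absorbed by the cold body:
560.4×0.466×(392.9 − T) = 1313×3.93×(T − 29.61)
261.15(392.9 − T) = 5160.1(T − 29.61)
5421.2 T = 255395  ⇒  T ≈ 47.11 °C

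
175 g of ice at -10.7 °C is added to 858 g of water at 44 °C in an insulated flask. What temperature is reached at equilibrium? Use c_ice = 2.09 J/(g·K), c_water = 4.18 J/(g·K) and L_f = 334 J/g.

Let T be the final temperature. ΣQ_i = 0:
warm ice to 0 °C: 175×2.09×(0 − (-10.7)) = 3913.5; melt ice: 175×334 = 58450; warm the meltwater: 731.5 T; water: 3586.4(T − 44)
4317.9 T = 157803 − 62364 = 95440
T ≈ 22.10 °C. Since T > 0 °C, the all-ice-melts assumption holds.

T_f ≈ 22.1 °C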